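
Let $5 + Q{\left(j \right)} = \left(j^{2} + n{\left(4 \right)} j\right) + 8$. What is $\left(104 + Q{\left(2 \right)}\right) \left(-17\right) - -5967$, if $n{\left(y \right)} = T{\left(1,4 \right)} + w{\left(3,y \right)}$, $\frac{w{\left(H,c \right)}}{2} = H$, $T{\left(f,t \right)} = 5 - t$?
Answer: $3842$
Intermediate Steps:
$w{\left(H,c \right)} = 2 H$
$n{\left(y \right)} = 7$ ($n{\left(y \right)} = \left(5 - 4\right) + 2 \cdot 3 = \left(5 - 4\right) + 6 = 1 + 6 = 7$)
$Q{\left(j \right)} = 3 + j^{2} + 7 j$ ($Q{\left(j \right)} = -5 + \left(\left(j^{2} + 7 j\right) + 8\right) = -5 + \left(8 + j^{2} + 7 j\right) = 3 + j^{2} + 7 j$)
$\left(104 + Q{\left(2 \right)}\right) \left(-17\right) - -5967 = \left(104 + \left(3 + 2^{2} + 7 \cdot 2\right)\right) \left(-17\right) - -5967 = \left(104 + \left(3 + 4 + 14\right)\right) \left(-17\right) + 5967 = \left(104 + 21\right) \left(-17\right) + 5967 = 125 \left(-17\right) + 5967 = -2125 + 5967 = 3842$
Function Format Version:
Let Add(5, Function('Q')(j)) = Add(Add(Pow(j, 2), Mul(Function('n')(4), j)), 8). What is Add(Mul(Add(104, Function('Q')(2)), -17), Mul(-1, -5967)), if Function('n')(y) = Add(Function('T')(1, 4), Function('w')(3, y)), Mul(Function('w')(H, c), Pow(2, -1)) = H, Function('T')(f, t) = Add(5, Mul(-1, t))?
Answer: 3842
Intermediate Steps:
Function('w')(H, c) = Mul(2, H)
Function('n')(y) = 7 (Function('n')(y) = Add(Add(5, Mul(-1, 4)), Mul(2, 3)) = Add(Add(5, -4), 6) = Add(1, 6) = 7)
Function('Q')(j) = Add(3, Pow(j, 2), Mul(7, j)) (Function('Q')(j) = Add(-5, Add(Add(Pow(j, 2), Mul(7, j)), 8)) = Add(-5, Add(8, Pow(j, 2), Mul(7, j))) = Add(3, Pow(j, 2), Mul(7, j)))
Add(Mul(Add(104, Function('Q')(2)), -17), Mul(-1, -5967)) = Add(Mul(Add(104, Add(3, Pow(2, 2), Mul(7, 2))), -17), Mul(-1, -5967)) = Add(Mul(Add(104, Add(3, 4, 14)), -17), 5967) = Add(Mul(Add(104, 21), -17), 5967) = Add(Mul(125, -17), 5967) = Add(-2125, 5967) = 3842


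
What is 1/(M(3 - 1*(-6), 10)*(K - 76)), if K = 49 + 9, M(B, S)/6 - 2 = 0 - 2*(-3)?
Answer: -1/864 ≈ -0.0011574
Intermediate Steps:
M(B, S) = 48 (M(B, S) = 12 + 6*(0 - 2*(-3)) = 12 + 6*(0 + 6) = 12 + 6*6 = 12 + 36 = 48)
K = 58
1/(M(3 - 1*(-6), 10)*(K - 76)) = 1/(48*(58 - 76)) = 1/(48*(-18)) = 1/(-864) = -1/864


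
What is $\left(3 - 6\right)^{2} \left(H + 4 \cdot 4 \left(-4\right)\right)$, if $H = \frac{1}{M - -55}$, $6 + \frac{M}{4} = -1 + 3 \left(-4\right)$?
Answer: $- \frac{4035}{7} \approx -576.43$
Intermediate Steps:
$M = -76$ ($M = -24 + 4 \left(-1 + 3 \left(-4\right)\right) = -24 + 4 \left(-1 - 12\right) = -24 + 4 \left(-13\right) = -24 - 52 = -76$)
$H = - \frac{1}{21}$ ($H = \frac{1}{-76 - -55} = \frac{1}{-76 + 55} = \frac{1}{-21} = - \frac{1}{21} \approx -0.047619$)
$\left(3 - 6\right)^{2} \left(H + 4 \cdot 4 \left(-4\right)\right) = \left(3 - 6\right)^{2} \left(- \frac{1}{21} + 4 \cdot 4 \left(-4\right)\right) = \left(-3\right)^{2} \left(- \frac{1}{21} + 16 \left(-4\right)\right) = 9 \left(- \frac{1}{21} - 64\right) = 9 \left(- \frac{1345}{21}\right) = - \frac{4035}{7}$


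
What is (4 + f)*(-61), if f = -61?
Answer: 3477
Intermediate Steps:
(4 + f)*(-61) = (4 - 61)*(-61) = -57*(-61) = 3477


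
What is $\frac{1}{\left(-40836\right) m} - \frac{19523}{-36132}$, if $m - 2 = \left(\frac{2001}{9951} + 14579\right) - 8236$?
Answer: $\frac{1398296793132121}{2587884038842272} \approx 0.54032$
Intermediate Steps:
$m = \frac{21047032}{3317}$ ($m = 2 - \left(-6343 - \frac{667}{3317}\right) = 2 + \left(\left(2001 \cdot \frac{1}{9951} + 14579\right) - 8236\right) = 2 + \left(\left(\frac{667}{3317} + 14579\right) - 8236\right) = 2 + \left(\frac{48359210}{3317} - 8236\right) = 2 + \frac{21040398}{3317} = \frac{21047032}{3317} \approx 6345.2$)
$\frac{1}{\left(-40836\right) m} - \frac{19523}{-36132} = \frac{1}{\left(-40836\right) \frac{21047032}{3317}} - \frac{19523}{-36132} = \left(- \frac{1}{40836}\right) \frac{3317}{21047032} - - \frac{19523}{36132} = - \frac{3317}{859476598752} + \frac{19523}{36132} = \frac{1398296793132121}{2587884038842272}$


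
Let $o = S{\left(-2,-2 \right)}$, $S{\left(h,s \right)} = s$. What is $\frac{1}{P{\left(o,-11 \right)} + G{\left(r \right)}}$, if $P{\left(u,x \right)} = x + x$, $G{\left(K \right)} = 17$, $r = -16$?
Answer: $- \frac{1}{5} \approx -0.2$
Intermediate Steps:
$o = -2$
$P{\left(u,x \right)} = 2 x$
$\frac{1}{P{\left(o,-11 \right)} + G{\left(r \right)}} = \frac{1}{2 \left(-11\right) + 17} = \frac{1}{-22 + 17} = \frac{1}{-5} = - \frac{1}{5}$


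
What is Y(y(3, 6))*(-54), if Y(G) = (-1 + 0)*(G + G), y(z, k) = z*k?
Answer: 1944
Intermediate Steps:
y(z, k) = k*z
Y(G) = -2*G
Y(y(3, 6))*(-54) = -12*3*(-54) = -2*18*(-54) = -36*(-54) = 1944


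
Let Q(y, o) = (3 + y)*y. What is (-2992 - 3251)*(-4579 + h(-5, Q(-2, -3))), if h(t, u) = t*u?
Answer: 28524267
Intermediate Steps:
Q(y, o) = y*(3 + y)
(-2992 - 3251)*(-4579 + h(-5, Q(-2, -3))) = (-2992 - 3251)*(-4579 - (-10)*(3 - 2)) = -6243*(-4579 - (-10)) = -6243*(-4579 - 5*(-2)) = -6243*(-4579 + 10) = -6243*(-4569) = 28524267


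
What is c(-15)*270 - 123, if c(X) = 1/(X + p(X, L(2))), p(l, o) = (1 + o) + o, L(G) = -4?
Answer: -1488/11 ≈ -135.27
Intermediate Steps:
p(l, o) = 1 + 2*o
c(X) = 1/(-7 + X) (c(X) = 1/(X + (1 + 2*(-4))) = 1/(X + (1 - 8)) = 1/(X - 7) = 1/(-7 + X))
c(-15)*270 - 123 = 270/(-7 - 15) - 123 = 270/(-22) - 123 = -1/22*270 - 123 = -135/11 - 123 = -1488/11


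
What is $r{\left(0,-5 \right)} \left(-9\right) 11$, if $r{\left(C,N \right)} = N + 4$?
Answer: $99$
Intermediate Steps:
$r{\left(C,N \right)} = 4 + N$
$r{\left(0,-5 \right)} \left(-9\right) 11 = \left(4 - 5\right) \left(-9\right) 11 = \left(-1\right) \left(-9\right) 11 = 9 \cdot 11 = 99$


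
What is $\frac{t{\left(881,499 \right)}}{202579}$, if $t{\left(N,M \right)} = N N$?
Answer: $\frac{776161}{202579} \approx 3.8314$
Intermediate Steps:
$t{\left(N,M \right)} = N^{2}$
$\frac{t{\left(881,499 \right)}}{202579} = \frac{881^{2}}{202579} = 776161 \cdot \frac{1}{202579} = \frac{776161}{202579}$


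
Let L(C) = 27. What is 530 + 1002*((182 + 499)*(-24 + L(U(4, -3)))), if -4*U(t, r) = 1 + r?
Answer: 2047616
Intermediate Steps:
U(t, r) = -¼ - r/4 (U(t, r) = -(1 + r)/4 = -¼ - r/4)
530 + 1002*((182 + 499)*(-24 + L(U(4, -3)))) = 530 + 1002*((182 + 499)*(-24 + 27)) = 530 + 1002*(681*3) = 530 + 1002*2043 = 530 + 2047086 = 2047616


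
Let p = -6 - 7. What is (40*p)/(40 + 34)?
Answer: -260/37 ≈ -7.0270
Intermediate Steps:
p = -13
(40*p)/(40 + 34) = (40*(-13))/(40 + 34) = -520/74 = -520*1/74 = -260/37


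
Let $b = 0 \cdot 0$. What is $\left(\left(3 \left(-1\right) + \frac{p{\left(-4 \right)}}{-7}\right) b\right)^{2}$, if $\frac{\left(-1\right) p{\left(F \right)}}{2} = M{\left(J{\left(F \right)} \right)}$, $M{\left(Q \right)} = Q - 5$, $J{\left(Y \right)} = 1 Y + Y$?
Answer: $0$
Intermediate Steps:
$b = 0$
$J{\left(Y \right)} = 2 Y$ ($J{\left(Y \right)} = Y + Y = 2 Y$)
$M{\left(Q \right)} = -5 + Q$
$p{\left(F \right)} = 10 - 4 F$ ($p{\left(F \right)} = - 2 \left(-5 + 2 F\right) = 10 - 4 F$)
$\left(\left(3 \left(-1\right) + \frac{p{\left(-4 \right)}}{-7}\right) b\right)^{2} = \left(\left(3 \left(-1\right) + \frac{10 - -16}{-7}\right) 0\right)^{2} = \left(\left(-3 + \left(10 + 16\right) \left(- \frac{1}{7}\right)\right) 0\right)^{2} = \left(\left(-3 + 26 \left(- \frac{1}{7}\right)\right) 0\right)^{2} = \left(\left(-3 - \frac{26}{7}\right) 0\right)^{2} = \left(\left(- \frac{47}{7}\right) 0\right)^{2} = 0^{2} = 0$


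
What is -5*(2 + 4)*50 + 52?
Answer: -1448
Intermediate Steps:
-5*(2 + 4)*50 + 52 = -5*6*50 + 52 = -30*50 + 52 = -1500 + 52 = -1448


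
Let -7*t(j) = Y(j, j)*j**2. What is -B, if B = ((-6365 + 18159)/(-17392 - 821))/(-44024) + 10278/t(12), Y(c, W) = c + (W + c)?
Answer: 133534484333/9621709344 ≈ 13.878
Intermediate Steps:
Y(c, W) = W + 2*c
t(j) = -3*j**3/7 (t(j) = -(j + 2*j)*j**2/7 = -3*j*j**2/7 = -3*j**3/7)
B = -133534484333/9621709344 (B = ((-6365 + 18159)/(-17392 - 821))/(-44024) + 10278/((-3/7*12**3)) = (11794/(-18213))*(-1/44024) + 10278/((-3/7*1728)) = (11794*(-1/18213))*(-1/44024) + 10278/(-5184/7) = -11794/18213*(-1/44024) + 10278*(-7/5184) = 5897/400904556 - 3997/288 = -133534484333/9621709344 ≈ -13.878)
-B = -1*(-133534484333/9621709344) = 133534484333/9621709344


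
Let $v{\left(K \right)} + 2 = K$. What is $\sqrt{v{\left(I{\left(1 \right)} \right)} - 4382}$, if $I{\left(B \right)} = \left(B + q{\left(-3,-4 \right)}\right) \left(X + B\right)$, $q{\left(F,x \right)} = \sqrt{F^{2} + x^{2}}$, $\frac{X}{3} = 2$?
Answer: $i \sqrt{4342} \approx 65.894 i$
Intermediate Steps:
$X = 6$ ($X = 3 \cdot 2 = 6$)
$I{\left(B \right)} = \left(5 + B\right) \left(6 + B\right)$ ($I{\left(B \right)} = \left(B + \sqrt{\left(-3\right)^{2} + \left(-4\right)^{2}}\right) \left(6 + B\right) = \left(B + \sqrt{9 + 16}\right) \left(6 + B\right) = \left(B + \sqrt{25}\right) \left(6 + B\right) = \left(B + 5\right) \left(6 + B\right) = \left(5 + B\right) \left(6 + B\right)$)
$v{\left(K \right)} = -2 + K$
$\sqrt{v{\left(I{\left(1 \right)} \right)} - 4382} = \sqrt{\left(-2 + \left(30 + 1^{2} + 11 \cdot 1\right)\right) - 4382} = \sqrt{\left(-2 + \left(30 + 1 + 11\right)\right) - 4382} = \sqrt{\left(-2 + 42\right) - 4382} = \sqrt{40 - 4382} = \sqrt{-4342} = i \sqrt{4342}$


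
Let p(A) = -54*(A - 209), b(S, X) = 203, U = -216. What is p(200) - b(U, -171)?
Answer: 283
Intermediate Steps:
p(A) = 11286 - 54*A (p(A) = -54*(-209 + A) = 11286 - 54*A)
p(200) - b(U, -171) = (11286 - 54*200) - 1*203 = (11286 - 10800) - 203 = 486 - 203 = 283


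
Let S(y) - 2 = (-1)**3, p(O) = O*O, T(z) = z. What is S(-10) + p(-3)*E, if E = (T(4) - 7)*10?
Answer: -269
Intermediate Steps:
p(O) = O**2
S(y) = 1 (S(y) = 2 + (-1)**3 = 2 - 1 = 1)
E = -30 (E = (4 - 7)*10 = -3*10 = -30)
S(-10) + p(-3)*E = 1 + (-3)**2*(-30) = 1 + 9*(-30) = 1 - 270 = -269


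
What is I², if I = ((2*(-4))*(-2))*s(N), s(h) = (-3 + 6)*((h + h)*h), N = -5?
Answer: 5760000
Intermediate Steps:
s(h) = 6*h² (s(h) = 3*((2*h)*h) = 3*(2*h²) = 6*h²)
I = 2400 (I = ((2*(-4))*(-2))*(6*(-5)²) = (-8*(-2))*(6*25) = 16*150 = 2400)
I² = 2400² = 5760000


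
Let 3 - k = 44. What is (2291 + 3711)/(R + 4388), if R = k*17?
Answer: 6002/3691 ≈ 1.6261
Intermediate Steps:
k = -41 (k = 3 - 1*44 = 3 - 44 = -41)
R = -697 (R = -41*17 = -697)
(2291 + 3711)/(R + 4388) = (2291 + 3711)/(-697 + 4388) = 6002/3691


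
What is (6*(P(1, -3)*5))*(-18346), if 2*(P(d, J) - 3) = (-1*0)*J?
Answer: -1651140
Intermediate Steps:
P(d, J) = 3 (P(d, J) = 3 + ((-1*0)*J)/2 = 3 + (0*J)/2 = 3 + (½)*0 = 3 + 0 = 3)
(6*(P(1, -3)*5))*(-18346) = (6*(3*5))*(-18346) = (6*15)*(-18346) = 90*(-18346) = -1651140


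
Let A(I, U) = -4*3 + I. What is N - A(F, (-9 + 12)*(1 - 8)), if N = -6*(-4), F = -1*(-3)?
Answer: 33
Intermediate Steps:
F = 3
N = 24
A(I, U) = -12 + I
N - A(F, (-9 + 12)*(1 - 8)) = 24 - (-12 + 3) = 24 - 1*(-9) = 24 + 9 = 33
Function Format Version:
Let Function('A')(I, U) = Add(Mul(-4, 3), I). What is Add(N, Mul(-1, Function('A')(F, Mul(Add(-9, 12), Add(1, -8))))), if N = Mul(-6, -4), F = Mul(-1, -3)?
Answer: 33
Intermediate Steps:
F = 3
N = 24
Function('A')(I, U) = Add(-12, I)
Add(N, Mul(-1, Function('A')(F, Mul(Add(-9, 12), Add(1, -8))))) = Add(24, Mul(-1, Add(-12, 3))) = Add(24, Mul(-1, -9)) = Add(24, 9) = 33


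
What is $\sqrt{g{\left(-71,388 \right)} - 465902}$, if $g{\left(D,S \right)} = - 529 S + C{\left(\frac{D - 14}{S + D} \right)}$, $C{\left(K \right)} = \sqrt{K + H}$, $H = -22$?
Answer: $\frac{\sqrt{-67443594306 + 317 i \sqrt{2237703}}}{317} \approx 0.0028801 + 819.24 i$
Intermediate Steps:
$C{\left(K \right)} = \sqrt{-22 + K}$ ($C{\left(K \right)} = \sqrt{K - 22} = \sqrt{-22 + K}$)
$g{\left(D,S \right)} = \sqrt{-22 + \frac{-14 + D}{D + S}} - 529 S$ ($g{\left(D,S \right)} = - 529 S + \sqrt{-22 + \frac{D - 14}{S + D}} = - 529 S + \sqrt{-22 + \frac{-14 + D}{D + S}} = \sqrt{-22 + \frac{-14 + D}{D + S}} - 529 S$)
$\sqrt{g{\left(-71,388 \right)} - 465902} = \sqrt{\left(\sqrt{- \frac{14 + 21 \left(-71\right) + 22 \cdot 388}{-71 + 388}} - 205252\right) - 465902} = \sqrt{\left(\sqrt{- \frac{14 - 1491 + 8536}{317}} - 205252\right) - 465902} = \sqrt{\left(\sqrt{\left(-1\right) \frac{1}{317} \cdot 7059} - 205252\right) - 465902} = \sqrt{\left(\sqrt{- \frac{7059}{317}} - 205252\right) - 465902} = \sqrt{\left(\frac{i \sqrt{2237703}}{317} - 205252\right) - 465902} = \sqrt{\left(-205252 + \frac{i \sqrt{2237703}}{317}\right) - 465902} = \sqrt{-671154 + \frac{i \sqrt{2237703}}{317}}$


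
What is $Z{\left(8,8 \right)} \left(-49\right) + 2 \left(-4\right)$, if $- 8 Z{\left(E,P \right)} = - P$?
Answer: $-57$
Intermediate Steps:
$Z{\left(E,P \right)} = \frac{P}{8}$ ($Z{\left(E,P \right)} = - \frac{\left(-1\right) P}{8} = \frac{P}{8}$)
$Z{\left(8,8 \right)} \left(-49\right) + 2 \left(-4\right) = \frac{1}{8} \cdot 8 \left(-49\right) + 2 \left(-4\right) = 1 \left(-49\right) - 8 = -49 - 8 = -57$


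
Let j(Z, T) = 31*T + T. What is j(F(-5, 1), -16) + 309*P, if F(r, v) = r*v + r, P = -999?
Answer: -309203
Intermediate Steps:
F(r, v) = r + r*v
j(Z, T) = 32*T
j(F(-5, 1), -16) + 309*P = 32*(-16) + 309*(-999) = -512 - 308691 = -309203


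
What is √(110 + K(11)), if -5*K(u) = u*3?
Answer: √2585/5 ≈ 10.169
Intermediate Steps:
K(u) = -3*u/5 (K(u) = -u*3/5 = -3*u/5)
√(110 + K(11)) = √(110 - ⅗*11) = √(110 - 33/5) = √(517/5) = √2585/5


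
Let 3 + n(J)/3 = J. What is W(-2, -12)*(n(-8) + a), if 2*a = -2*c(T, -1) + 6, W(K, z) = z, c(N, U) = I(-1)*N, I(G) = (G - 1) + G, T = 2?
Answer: 288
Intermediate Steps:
n(J) = -9 + 3*J
I(G) = -1 + 2*G (I(G) = (-1 + G) + G = -1 + 2*G)
c(N, U) = -3*N (c(N, U) = (-1 + 2*(-1))*N = (-1 - 2)*N = -3*N)
a = 9 (a = (-(-6)*2 + 6)/2 = (-2*(-6) + 6)/2 = (12 + 6)/2 = (½)*18 = 9)
W(-2, -12)*(n(-8) + a) = -12*((-9 + 3*(-8)) + 9) = -12*((-9 - 24) + 9) = -12*(-33 + 9) = -12*(-24) = 288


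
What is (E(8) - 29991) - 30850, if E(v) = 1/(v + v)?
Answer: -973455/16 ≈ -60841.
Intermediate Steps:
E(v) = 1/(2*v)
(E(8) - 29991) - 30850 = ((1/2)/8 - 29991) - 30850 = ((1/2)*(1/8) - 29991) - 30850 = (1/16 - 29991) - 30850 = -479855/16 - 30850 = -973455/16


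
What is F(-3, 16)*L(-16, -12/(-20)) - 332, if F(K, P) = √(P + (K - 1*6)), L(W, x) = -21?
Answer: -332 - 21*√7 ≈ -387.56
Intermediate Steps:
F(K, P) = √(-6 + K + P) (F(K, P) = √(P + (K - 6)) = √(P + (-6 + K)) = √(-6 + K + P))
F(-3, 16)*L(-16, -12/(-20)) - 332 = √(-6 - 3 + 16)*(-21) - 332 = √7*(-21) - 332 = -21*√7 - 332 = -332 - 21*√7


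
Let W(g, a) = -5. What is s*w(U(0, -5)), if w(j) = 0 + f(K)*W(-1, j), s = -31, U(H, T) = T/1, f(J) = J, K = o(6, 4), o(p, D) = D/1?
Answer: 620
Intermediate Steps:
o(p, D) = D (o(p, D) = D*1 = D)
K = 4
U(H, T) = T (U(H, T) = T*1 = T)
w(j) = -20 (w(j) = 0 + 4*(-5) = 0 - 20 = -20)
s*w(U(0, -5)) = -31*(-20) = 620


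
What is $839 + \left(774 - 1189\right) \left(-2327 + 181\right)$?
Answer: $891429$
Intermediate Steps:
$839 + \left(774 - 1189\right) \left(-2327 + 181\right) = 839 - -890590 = 839 + 890590 = 891429$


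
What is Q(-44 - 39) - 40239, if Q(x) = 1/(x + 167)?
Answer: -3380075/84 ≈ -40239.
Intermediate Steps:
Q(x) = 1/(167 + x)
Q(-44 - 39) - 40239 = 1/(167 + (-44 - 39)) - 40239 = 1/(167 - 83) - 40239 = 1/84 - 40239 = -3380075/84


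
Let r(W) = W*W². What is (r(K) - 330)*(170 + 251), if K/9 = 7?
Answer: 105130857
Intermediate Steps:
K = 63 (K = 9*7 = 63)
r(W) = W³
(r(K) - 330)*(170 + 251) = (63³ - 330)*(170 + 251) = (250047 - 330)*421 = 249717*421 = 105130857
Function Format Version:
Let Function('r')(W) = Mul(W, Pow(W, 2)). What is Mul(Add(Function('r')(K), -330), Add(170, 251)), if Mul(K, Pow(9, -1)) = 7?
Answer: 105130857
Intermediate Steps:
K = 63 (K = Mul(9, 7) = 63)
Function('r')(W) = Pow(W, 3)
Mul(Add(Function('r')(K), -330), Add(170, 251)) = Mul(Add(Pow(63, 3), -330), Add(170, 251)) = Mul(Add(250047, -330), 421) = Mul(249717, 421) = 105130857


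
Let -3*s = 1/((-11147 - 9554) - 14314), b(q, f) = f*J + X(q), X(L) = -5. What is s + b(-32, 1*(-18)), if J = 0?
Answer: -525224/105045 ≈ -5.0000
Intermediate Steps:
b(q, f) = -5 (b(q, f) = f*0 - 5 = 0 - 5 = -5)
s = 1/105045 (s = -1/(3*((-11147 - 9554) - 14314)) = -1/(3*(-20701 - 14314)) = -1/3/(-35015) = -1/3*(-1/35015) = 1/105045 ≈ 9.5197e-6)
s + b(-32, 1*(-18)) = 1/105045 - 5 = -525224/105045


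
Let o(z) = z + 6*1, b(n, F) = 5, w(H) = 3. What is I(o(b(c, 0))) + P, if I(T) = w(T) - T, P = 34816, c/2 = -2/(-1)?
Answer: 34808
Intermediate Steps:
c = 4 (c = 2*(-2/(-1)) = 2*(-2*(-1)) = 2*2 = 4)
o(z) = 6 + z (o(z) = z + 6 = 6 + z)
I(T) = 3 - T
I(o(b(c, 0))) + P = (3 - (6 + 5)) + 34816 = (3 - 1*11) + 34816 = (3 - 11) + 34816 = -8 + 34816 = 34808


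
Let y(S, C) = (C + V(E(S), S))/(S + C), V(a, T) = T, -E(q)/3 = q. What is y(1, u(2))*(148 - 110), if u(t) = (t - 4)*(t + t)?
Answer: 38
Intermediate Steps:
E(q) = -3*q
u(t) = 2*t*(-4 + t) (u(t) = (-4 + t)*(2*t) = 2*t*(-4 + t))
y(S, C) = 1 (y(S, C) = (C + S)/(S + C) = (C + S)/(C + S) = 1)
y(1, u(2))*(148 - 110) = 1*(148 - 110) = 1*38 = 38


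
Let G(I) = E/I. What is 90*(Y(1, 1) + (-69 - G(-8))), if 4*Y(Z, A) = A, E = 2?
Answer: -6165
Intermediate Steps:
G(I) = 2/I
Y(Z, A) = A/4
90*(Y(1, 1) + (-69 - G(-8))) = 90*((¼)*1 + (-69 - 2/(-8))) = 90*(¼ + (-69 - 2*(-1)/8)) = 90*(¼ + (-69 - 1*(-¼))) = 90*(¼ + (-69 + ¼)) = 90*(¼ - 275/4) = 90*(-137/2) = -6165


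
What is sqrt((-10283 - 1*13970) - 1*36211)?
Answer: 4*I*sqrt(3779) ≈ 245.89*I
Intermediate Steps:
sqrt((-10283 - 1*13970) - 1*36211) = sqrt((-10283 - 13970) - 36211) = sqrt(-24253 - 36211) = sqrt(-60464) = 4*I*sqrt(3779)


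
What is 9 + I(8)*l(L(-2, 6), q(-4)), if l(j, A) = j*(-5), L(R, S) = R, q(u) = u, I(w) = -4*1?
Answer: -31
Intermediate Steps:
I(w) = -4
l(j, A) = -5*j
9 + I(8)*l(L(-2, 6), q(-4)) = 9 - (-20)*(-2) = 9 - 4*10 = 9 - 40 = -31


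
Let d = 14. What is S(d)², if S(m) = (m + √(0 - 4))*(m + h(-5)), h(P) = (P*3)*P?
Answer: 1520832 + 443576*I ≈ 1.5208e+6 + 4.4358e+5*I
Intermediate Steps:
h(P) = 3*P² (h(P) = (3*P)*P = 3*P²)
S(m) = (75 + m)*(m + 2*I) (S(m) = (m + √(0 - 4))*(m + 3*(-5)²) = (m + √(-4))*(m + 3*25) = (m + 2*I)*(m + 75) = (m + 2*I)*(75 + m) = (75 + m)*(m + 2*I))
S(d)² = (14² + 150*I + 14*(75 + 2*I))² = (196 + 150*I + (1050 + 28*I))² = (1246 + 178*I)²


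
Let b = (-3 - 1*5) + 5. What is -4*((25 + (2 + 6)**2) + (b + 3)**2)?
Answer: -356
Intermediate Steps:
b = -3 (b = (-3 - 5) + 5 = -8 + 5 = -3)
-4*((25 + (2 + 6)**2) + (b + 3)**2) = -4*((25 + (2 + 6)**2) + (-3 + 3)**2) = -4*((25 + 8**2) + 0**2) = -4*((25 + 64) + 0) = -4*(89 + 0) = -4*89 = -356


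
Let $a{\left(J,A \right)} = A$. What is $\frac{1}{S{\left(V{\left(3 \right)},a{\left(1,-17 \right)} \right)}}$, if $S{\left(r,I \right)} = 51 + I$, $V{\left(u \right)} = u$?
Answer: $\frac{1}{34} \approx 0.029412$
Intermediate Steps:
$\frac{1}{S{\left(V{\left(3 \right)},a{\left(1,-17 \right)} \right)}} = \frac{1}{51 - 17} = \frac{1}{34}$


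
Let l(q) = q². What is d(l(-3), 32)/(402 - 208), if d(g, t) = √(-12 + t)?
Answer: √5/97 ≈ 0.023052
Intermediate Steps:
d(l(-3), 32)/(402 - 208) = √(-12 + 32)/(402 - 208) = √20/194 = (2*√5)*(1/194) = √5/97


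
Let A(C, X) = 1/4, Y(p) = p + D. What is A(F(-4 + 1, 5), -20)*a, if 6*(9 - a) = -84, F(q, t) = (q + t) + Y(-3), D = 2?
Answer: 23/4 ≈ 5.7500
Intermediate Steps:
Y(p) = 2 + p (Y(p) = p + 2 = 2 + p)
F(q, t) = -1 + q + t (F(q, t) = (q + t) + (2 - 3) = (q + t) - 1 = -1 + q + t)
a = 23 (a = 9 - ⅙*(-84) = 9 + 14 = 23)
A(C, X) = ¼ (A(C, X) = 1*(¼) = ¼)
A(F(-4 + 1, 5), -20)*a = (¼)*23 = 23/4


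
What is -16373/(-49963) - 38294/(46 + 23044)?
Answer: -767615276/576822835 ≈ -1.3308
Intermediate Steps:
-16373/(-49963) - 38294/(46 + 23044) = -16373*(-1/49963) - 38294/23090 = 16373/49963 - 38294*1/23090 = 16373/49963 - 19147/11545 = -767615276/576822835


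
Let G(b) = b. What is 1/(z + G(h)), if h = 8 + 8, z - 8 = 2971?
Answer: 1/2995 ≈ 0.00033389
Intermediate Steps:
z = 2979 (z = 8 + 2971 = 2979)
h = 16
1/(z + G(h)) = 1/(2979 + 16) = 1/2995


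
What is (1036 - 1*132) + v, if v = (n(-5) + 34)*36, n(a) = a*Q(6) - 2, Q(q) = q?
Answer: 976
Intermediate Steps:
n(a) = -2 + 6*a (n(a) = a*6 - 2 = 6*a - 2 = -2 + 6*a)
v = 72 (v = ((-2 + 6*(-5)) + 34)*36 = ((-2 - 30) + 34)*36 = (-32 + 34)*36 = 2*36 = 72)
(1036 - 1*132) + v = (1036 - 1*132) + 72 = (1036 - 132) + 72 = 904 + 72 = 976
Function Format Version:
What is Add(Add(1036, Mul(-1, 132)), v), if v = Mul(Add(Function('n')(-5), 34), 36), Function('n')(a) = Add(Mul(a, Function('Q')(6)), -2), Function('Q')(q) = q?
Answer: 976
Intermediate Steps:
Function('n')(a) = Add(-2, Mul(6, a)) (Function('n')(a) = Add(Mul(a, 6), -2) = Add(Mul(6, a), -2) = Add(-2, Mul(6, a)))
v = 72 (v = Mul(Add(Add(-2, Mul(6, -5)), 34), 36) = Mul(Add(Add(-2, -30), 34), 36) = Mul(Add(-32, 34), 36) = Mul(2, 36) = 72)
Add(Add(1036, Mul(-1, 132)), v) = Add(Add(1036, Mul(-1, 132)), 72) = Add(Add(1036, -132), 72) = Add(904, 72) = 976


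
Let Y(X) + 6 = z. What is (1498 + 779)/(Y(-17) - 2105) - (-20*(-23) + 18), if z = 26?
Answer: -332969/695 ≈ -479.09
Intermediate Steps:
Y(X) = 20 (Y(X) = -6 + 26 = 20)
(1498 + 779)/(Y(-17) - 2105) - (-20*(-23) + 18) = (1498 + 779)/(20 - 2105) - (-20*(-23) + 18) = 2277/(-2085) - (460 + 18) = 2277*(-1/2085) - 1*478 = -759/695 - 478 = -332969/695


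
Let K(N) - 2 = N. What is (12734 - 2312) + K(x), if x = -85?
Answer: 10339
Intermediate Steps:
K(N) = 2 + N
(12734 - 2312) + K(x) = (12734 - 2312) + (2 - 85) = 10422 - 83 = 10339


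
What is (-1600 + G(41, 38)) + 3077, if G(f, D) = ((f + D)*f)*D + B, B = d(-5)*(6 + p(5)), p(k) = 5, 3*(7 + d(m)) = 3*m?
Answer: 124427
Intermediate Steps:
d(m) = -7 + m (d(m) = -7 + (3*m)/3 = -7 + m)
B = -132 (B = (-7 - 5)*(6 + 5) = -12*11 = -132)
G(f, D) = -132 + D*f*(D + f) (G(f, D) = ((f + D)*f)*D - 132 = ((D + f)*f)*D - 132 = (f*(D + f))*D - 132 = D*f*(D + f) - 132 = -132 + D*f*(D + f))
(-1600 + G(41, 38)) + 3077 = (-1600 + (-132 + 38*41² + 41*38²)) + 3077 = (-1600 + (-132 + 38*1681 + 41*1444)) + 3077 = (-1600 + (-132 + 63878 + 59204)) + 3077 = (-1600 + 122950) + 3077 = 121350 + 3077 = 124427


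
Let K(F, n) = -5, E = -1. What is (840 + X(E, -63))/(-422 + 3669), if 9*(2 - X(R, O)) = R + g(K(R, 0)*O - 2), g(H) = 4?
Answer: 2525/9741 ≈ 0.25921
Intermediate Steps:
X(R, O) = 14/9 - R/9 (X(R, O) = 2 - (R + 4)/9 = 2 - (4 + R)/9 = 2 + (-4/9 - R/9) = 14/9 - R/9)
(840 + X(E, -63))/(-422 + 3669) = (840 + (14/9 - ⅑*(-1)))/(-422 + 3669) = (840 + (14/9 + ⅑))/3247 = (840 + 5/3)*(1/3247) = (2525/3)*(1/3247) = 2525/9741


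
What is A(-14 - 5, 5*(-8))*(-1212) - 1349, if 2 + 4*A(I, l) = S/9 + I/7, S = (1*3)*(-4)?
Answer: 3384/7 ≈ 483.43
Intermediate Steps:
S = -12 (S = 3*(-4) = -12)
A(I, l) = -5/6 + I/28 (A(I, l) = -1/2 + (-12/9 + I/7)/4 = -1/2 + (-12*1/9 + I*(1/7))/4 = -1/2 + (-4/3 + I/7)/4 = -1/2 + (-1/3 + I/28) = -5/6 + I/28)
A(-14 - 5, 5*(-8))*(-1212) - 1349 = (-5/6 + (-14 - 5)/28)*(-1212) - 1349 = (-5/6 + (1/28)*(-19))*(-1212) - 1349 = (-5/6 - 19/28)*(-1212) - 1349 = -127/84*(-1212) - 1349 = 12827/7 - 1349 = 3384/7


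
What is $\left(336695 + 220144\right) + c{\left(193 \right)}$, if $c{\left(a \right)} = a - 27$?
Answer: $557005$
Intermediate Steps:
$c{\left(a \right)} = -27 + a$
$\left(336695 + 220144\right) + c{\left(193 \right)} = \left(336695 + 220144\right) + \left(-27 + 193\right) = 556839 + 166 = 557005$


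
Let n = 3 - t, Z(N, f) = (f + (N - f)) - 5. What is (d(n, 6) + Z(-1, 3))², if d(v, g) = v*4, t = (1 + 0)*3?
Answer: 36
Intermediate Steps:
t = 3 (t = 1*3 = 3)
Z(N, f) = -5 + N (Z(N, f) = N - 5 = -5 + N)
n = 0 (n = 3 - 1*3 = 3 - 3 = 0)
d(v, g) = 4*v
(d(n, 6) + Z(-1, 3))² = (4*0 + (-5 - 1))² = (0 - 6)² = (-6)² = 36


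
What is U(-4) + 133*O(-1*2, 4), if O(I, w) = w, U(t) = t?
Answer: 528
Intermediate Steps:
U(-4) + 133*O(-1*2, 4) = -4 + 133*4 = -4 + 532 = 528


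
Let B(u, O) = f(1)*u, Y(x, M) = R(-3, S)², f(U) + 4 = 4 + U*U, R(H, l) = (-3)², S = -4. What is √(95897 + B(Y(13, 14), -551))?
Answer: √95978 ≈ 309.80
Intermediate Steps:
R(H, l) = 9
f(U) = U² (f(U) = -4 + (4 + U*U) = -4 + (4 + U²) = U²)
Y(x, M) = 81 (Y(x, M) = 9² = 81)
B(u, O) = u (B(u, O) = 1²*u = 1*u = u)
√(95897 + B(Y(13, 14), -551)) = √(95897 + 81) = √95978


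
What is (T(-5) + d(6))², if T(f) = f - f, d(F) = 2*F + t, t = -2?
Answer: 100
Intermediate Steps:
d(F) = -2 + 2*F (d(F) = 2*F - 2 = -2 + 2*F)
T(f) = 0
(T(-5) + d(6))² = (0 + (-2 + 2*6))² = (0 + (-2 + 12))² = (0 + 10)² = 10² = 100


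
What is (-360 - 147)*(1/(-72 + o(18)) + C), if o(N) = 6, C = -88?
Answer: 981721/22 ≈ 44624.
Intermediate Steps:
(-360 - 147)*(1/(-72 + o(18)) + C) = (-360 - 147)*(1/(-72 + 6) - 88) = -507*(1/(-66) - 88) = -507*(-1/66 - 88) = -507*(-5809/66) = 981721/22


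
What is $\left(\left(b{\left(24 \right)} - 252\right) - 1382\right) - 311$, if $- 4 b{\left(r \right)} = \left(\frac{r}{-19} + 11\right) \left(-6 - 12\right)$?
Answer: $- \frac{72245}{38} \approx -1901.2$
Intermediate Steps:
$b{\left(r \right)} = \frac{99}{2} - \frac{9 r}{38}$ ($b{\left(r \right)} = - \frac{\left(\frac{r}{-19} + 11\right) \left(-6 - 12\right)}{4} = - \frac{\left(r \left(- \frac{1}{19}\right) + 11\right) \left(-18\right)}{4} = - \frac{\left(- \frac{r}{19} + 11\right) \left(-18\right)}{4} = - \frac{\left(11 - \frac{r}{19}\right) \left(-18\right)}{4} = - \frac{-198 + \frac{18 r}{19}}{4} = \frac{99}{2} - \frac{9 r}{38}$)
$\left(\left(b{\left(24 \right)} - 252\right) - 1382\right) - 311 = \left(\left(\left(\frac{99}{2} - \frac{108}{19}\right) - 252\right) - 1382\right) - 311 = \left(\left(\frac{1665}{38} - 252\right) - 1382\right) - 311 = \left(- \frac{7911}{38} - 1382\right) - 311 = - \frac{60427}{38} - 311 = - \frac{72245}{38}$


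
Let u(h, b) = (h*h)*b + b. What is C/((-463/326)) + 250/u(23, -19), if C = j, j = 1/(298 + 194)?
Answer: -3011591/114695286 ≈ -0.026257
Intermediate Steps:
u(h, b) = b + b*h² (u(h, b) = h²*b + b = b*h² + b = b + b*h²)
j = 1/492 ≈ 0.0020325
C = 1/492 ≈ 0.0020325
C/((-463/326)) + 250/u(23, -19) = 1/(492*((-463/326))) + 250/((-19*(1 + 23²))) = 1/(492*((-463*1/326))) + 250/((-19*(1 + 529))) = 1/(492*(-463/326)) + 250/((-19*530)) = (1/492)*(-326/463) + 250/(-10070) = -163/113898 + 250*(-1/10070) = -163/113898 - 25/1007 = -3011591/114695286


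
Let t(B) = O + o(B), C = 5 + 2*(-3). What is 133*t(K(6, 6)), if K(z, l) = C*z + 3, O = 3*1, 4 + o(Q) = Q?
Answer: -532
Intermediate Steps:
C = -1 (C = 5 - 6 = -1)
o(Q) = -4 + Q
O = 3
K(z, l) = 3 - z (K(z, l) = -z + 3 = 3 - z)
t(B) = -1 + B (t(B) = 3 + (-4 + B) = -1 + B)
133*t(K(6, 6)) = 133*(-1 + (3 - 1*6)) = 133*(-1 + (3 - 6)) = 133*(-1 - 3) = 133*(-4) = -532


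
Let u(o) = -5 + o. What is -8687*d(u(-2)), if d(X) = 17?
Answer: -147679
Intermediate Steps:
-8687*d(u(-2)) = -8687*17 = -147679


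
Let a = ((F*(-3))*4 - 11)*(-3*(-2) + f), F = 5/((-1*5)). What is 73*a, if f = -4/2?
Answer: 292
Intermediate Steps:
f = -2 (f = -4*½ = -2)
F = -1 (F = 5/(-5) = 5*(-⅕) = -1)
a = 4 (a = (-1*(-3)*4 - 11)*(-3*(-2) - 2) = (3*4 - 11)*(6 - 2) = (12 - 11)*4 = 1*4 = 4)
73*a = 73*4 = 292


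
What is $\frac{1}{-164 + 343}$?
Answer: $\frac{1}{179} \approx 0.0055866$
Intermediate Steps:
$\frac{1}{-164 + 343} = \frac{1}{179}$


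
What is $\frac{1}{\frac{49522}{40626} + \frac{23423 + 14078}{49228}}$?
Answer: $\frac{999968364}{1980692321} \approx 0.50486$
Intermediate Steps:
$\frac{1}{\frac{49522}{40626} + \frac{23423 + 14078}{49228}} = \frac{1}{49522 \cdot \frac{1}{40626} + 37501 \cdot \frac{1}{49228}} = \frac{1}{\frac{24761}{20313} + \frac{37501}{49228}} = \frac{1}{\frac{1980692321}{999968364}} = \frac{999968364}{1980692321}$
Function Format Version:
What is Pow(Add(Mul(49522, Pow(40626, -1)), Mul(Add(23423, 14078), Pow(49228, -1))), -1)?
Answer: Rational(999968364, 1980692321) ≈ 0.50486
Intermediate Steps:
Pow(Add(Mul(49522, Pow(40626, -1)), Mul(Add(23423, 14078), Pow(49228, -1))), -1) = Pow(Add(Mul(49522, Rational(1, 40626)), Mul(37501, Rational(1, 49228))), -1) = Pow(Add(Rational(24761, 20313), Rational(37501, 49228)), -1) = Pow(Rational(1980692321, 999968364), -1) = Rational(999968364, 1980692321)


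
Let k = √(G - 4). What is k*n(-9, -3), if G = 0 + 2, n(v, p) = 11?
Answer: 11*I*√2 ≈ 15.556*I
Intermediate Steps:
G = 2
k = I*√2 (k = √(2 - 4) = √(-2) = I*√2 ≈ 1.4142*I)
k*n(-9, -3) = (I*√2)*11 = 11*I*√2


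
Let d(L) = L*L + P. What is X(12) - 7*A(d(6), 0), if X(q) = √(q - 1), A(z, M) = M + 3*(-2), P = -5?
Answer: 42 + √11 ≈ 45.317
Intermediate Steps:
d(L) = -5 + L² (d(L) = L*L - 5 = L² - 5 = -5 + L²)
A(z, M) = -6 + M (A(z, M) = M - 6 = -6 + M)
X(q) = √(-1 + q)
X(12) - 7*A(d(6), 0) = √(-1 + 12) - 7*(-6 + 0) = √11 - 7*(-6) = √11 + 42 = 42 + √11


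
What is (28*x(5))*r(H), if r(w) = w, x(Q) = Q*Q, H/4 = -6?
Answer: -16800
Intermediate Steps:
H = -24 (H = 4*(-6) = -24)
x(Q) = Q²
(28*x(5))*r(H) = (28*5²)*(-24) = (28*25)*(-24) = 700*(-24) = -16800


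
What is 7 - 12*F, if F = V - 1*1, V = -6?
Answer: 91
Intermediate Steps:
F = -7 (F = -6 - 1*1 = -6 - 1 = -7)
7 - 12*F = 7 - 12*(-7) = 7 + 84 = 91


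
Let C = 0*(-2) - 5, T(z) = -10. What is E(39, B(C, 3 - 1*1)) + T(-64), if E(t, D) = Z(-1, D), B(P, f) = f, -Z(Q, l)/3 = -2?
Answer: -4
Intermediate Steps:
Z(Q, l) = 6 (Z(Q, l) = -3*(-2) = 6)
C = -5 (C = 0 - 5 = -5)
E(t, D) = 6
E(39, B(C, 3 - 1*1)) + T(-64) = 6 - 10 = -4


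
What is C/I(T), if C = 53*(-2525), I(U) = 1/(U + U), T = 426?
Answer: -114018900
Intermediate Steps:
I(U) = 1/(2*U)
C = -133825
C/I(T) = -133825/((1/2)/426) = -133825/((1/2)*(1/426)) = -133825/1/852 = -133825*852 = -114018900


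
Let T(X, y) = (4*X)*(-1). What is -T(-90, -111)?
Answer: -360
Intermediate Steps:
T(X, y) = -4*X
-T(-90, -111) = -(-4)*(-90) = -1*360 = -360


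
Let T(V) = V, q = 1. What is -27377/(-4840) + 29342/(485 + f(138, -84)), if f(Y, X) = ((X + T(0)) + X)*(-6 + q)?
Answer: 35657961/1282600 ≈ 27.801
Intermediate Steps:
f(Y, X) = -10*X (f(Y, X) = ((X + 0) + X)*(-6 + 1) = (X + X)*(-5) = (2*X)*(-5) = -10*X)
-27377/(-4840) + 29342/(485 + f(138, -84)) = -27377/(-4840) + 29342/(485 - 10*(-84)) = -27377*(-1/4840) + 29342/(485 + 840) = 27377/4840 + 29342/1325 = 35657961/1282600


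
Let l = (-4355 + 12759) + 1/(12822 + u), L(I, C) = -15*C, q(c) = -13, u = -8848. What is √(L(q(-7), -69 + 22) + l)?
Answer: √143855489658/3974 ≈ 95.441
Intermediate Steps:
l = 33397497/3974 (l = (-4355 + 12759) + 1/(12822 - 8848) = 8404 + 1/3974 = 33397497/3974 ≈ 8404.0)
√(L(q(-7), -69 + 22) + l) = √(-15*(-69 + 22) + 33397497/3974) = √(-15*(-47) + 33397497/3974) = √(705 + 33397497/3974) = √(36199167/3974) = √143855489658/3974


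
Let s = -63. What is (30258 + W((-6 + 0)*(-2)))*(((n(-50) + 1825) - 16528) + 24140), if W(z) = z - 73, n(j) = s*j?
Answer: 380089639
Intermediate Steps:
n(j) = -63*j
W(z) = -73 + z
(30258 + W((-6 + 0)*(-2)))*(((n(-50) + 1825) - 16528) + 24140) = (30258 + (-73 + (-6 + 0)*(-2)))*(((-63*(-50) + 1825) - 16528) + 24140) = (30258 + (-73 - 6*(-2)))*(((3150 + 1825) - 16528) + 24140) = (30258 + (-73 + 12))*((4975 - 16528) + 24140) = (30258 - 61)*(-11553 + 24140) = 30197*12587 = 380089639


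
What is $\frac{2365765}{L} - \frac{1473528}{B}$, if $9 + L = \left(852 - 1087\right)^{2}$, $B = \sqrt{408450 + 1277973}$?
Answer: $\frac{2365765}{55216} - \frac{491176 \sqrt{1686423}}{562141} \approx -1091.8$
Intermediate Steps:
$B = \sqrt{1686423} \approx 1298.6$
$L = 55216$ ($L = -9 + \left(852 - 1087\right)^{2} = -9 + \left(-235\right)^{2} = -9 + 55225 = 55216$)
$\frac{2365765}{L} - \frac{1473528}{B} = \frac{2365765}{55216} - \frac{1473528}{\sqrt{1686423}} = 2365765 \cdot \frac{1}{55216} - 1473528 \frac{\sqrt{1686423}}{1686423} = \frac{2365765}{55216} - \frac{491176 \sqrt{1686423}}{562141}$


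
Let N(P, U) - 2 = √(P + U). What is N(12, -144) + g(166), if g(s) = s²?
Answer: 27558 + 2*I*√33 ≈ 27558.0 + 11.489*I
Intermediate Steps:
N(P, U) = 2 + √(P + U)
N(12, -144) + g(166) = (2 + √(12 - 144)) + 166² = (2 + √(-132)) + 27556 = (2 + 2*I*√33) + 27556 = 27558 + 2*I*√33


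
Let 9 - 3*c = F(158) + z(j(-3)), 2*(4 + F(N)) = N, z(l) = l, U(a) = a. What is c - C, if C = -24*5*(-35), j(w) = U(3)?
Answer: -4223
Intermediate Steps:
j(w) = 3
C = 4200 (C = -120*(-35) = 4200)
F(N) = -4 + N/2
c = -23 (c = 3 - ((-4 + (½)*158) + 3)/3 = 3 - ((-4 + 79) + 3)/3 = 3 - (75 + 3)/3 = 3 - ⅓*78 = 3 - 26 = -23)
c - C = -23 - 1*4200 = -23 - 4200 = -4223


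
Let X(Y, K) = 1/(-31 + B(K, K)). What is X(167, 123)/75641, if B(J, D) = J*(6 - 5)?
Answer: 1/6958972 ≈ 1.4370e-7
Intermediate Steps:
B(J, D) = J (B(J, D) = J*1 = J)
X(Y, K) = 1/(-31 + K)
X(167, 123)/75641 = 1/((-31 + 123)*75641) = (1/75641)/92 = (1/92)*(1/75641) = 1/6958972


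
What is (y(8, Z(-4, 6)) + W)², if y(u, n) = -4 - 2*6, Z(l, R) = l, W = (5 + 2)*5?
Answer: 361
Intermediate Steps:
W = 35 (W = 7*5 = 35)
y(u, n) = -16 (y(u, n) = -4 - 12 = -16)
(y(8, Z(-4, 6)) + W)² = (-16 + 35)² = 19² = 361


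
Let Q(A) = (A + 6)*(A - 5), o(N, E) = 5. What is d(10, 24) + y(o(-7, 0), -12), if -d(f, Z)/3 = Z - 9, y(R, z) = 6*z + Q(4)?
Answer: -127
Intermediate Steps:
Q(A) = (-5 + A)*(6 + A) (Q(A) = (6 + A)*(-5 + A) = (-5 + A)*(6 + A))
y(R, z) = -10 + 6*z (y(R, z) = 6*z + (-30 + 4 + 4²) = 6*z + (-30 + 4 + 16) = 6*z - 10 = -10 + 6*z)
d(f, Z) = 27 - 3*Z (d(f, Z) = -3*(Z - 9) = -3*(-9 + Z) = 27 - 3*Z)
d(10, 24) + y(o(-7, 0), -12) = (27 - 3*24) + (-10 + 6*(-12)) = (27 - 72) + (-10 - 72) = -45 - 82 = -127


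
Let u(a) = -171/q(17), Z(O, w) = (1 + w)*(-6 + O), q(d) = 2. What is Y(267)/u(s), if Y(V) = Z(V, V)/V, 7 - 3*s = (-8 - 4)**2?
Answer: -15544/5073 ≈ -3.0641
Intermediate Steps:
s = -137/3 (s = 7/3 - (-8 - 4)**2/3 = 7/3 - 1/3*(-12)**2 = 7/3 - 1/3*144 = 7/3 - 48 = -137/3 ≈ -45.667)
Y(V) = (-6 + V**2 - 5*V)/V (Y(V) = (-6 + V - 6*V + V*V)/V = (-6 + V - 6*V + V**2)/V = (-6 + V**2 - 5*V)/V)
u(a) = -171/2
Y(267)/u(s) = (-5 + 267 - 6/267)/(-171/2) = (-5 + 267 - 6*1/267)*(-2/171) = (-5 + 267 - 2/89)*(-2/171) = (23316/89)*(-2/171) = -15544/5073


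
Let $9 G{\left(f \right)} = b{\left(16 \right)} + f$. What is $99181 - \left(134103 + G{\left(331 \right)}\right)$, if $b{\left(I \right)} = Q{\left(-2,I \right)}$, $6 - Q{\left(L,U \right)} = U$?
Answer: $- \frac{104873}{3} \approx -34958.0$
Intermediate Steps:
$Q{\left(L,U \right)} = 6 - U$
$b{\left(I \right)} = 6 - I$
$G{\left(f \right)} = - \frac{10}{9} + \frac{f}{9}$ ($G{\left(f \right)} = \frac{\left(6 - 16\right) + f}{9} = \frac{-10 + f}{9} = - \frac{10}{9} + \frac{f}{9}$)
$99181 - \left(134103 + G{\left(331 \right)}\right) = 99181 - \left(\frac{1206917}{9} + \frac{331}{9}\right) = 99181 - \frac{402416}{3} = - \frac{104873}{3}$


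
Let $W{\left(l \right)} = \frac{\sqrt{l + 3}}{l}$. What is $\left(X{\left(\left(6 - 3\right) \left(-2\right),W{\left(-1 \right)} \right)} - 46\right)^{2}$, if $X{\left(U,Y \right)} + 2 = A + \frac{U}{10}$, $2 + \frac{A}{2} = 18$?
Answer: $\frac{6889}{25} \approx 275.56$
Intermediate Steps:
$A = 32$ ($A = -4 + 2 \cdot 18 = -4 + 36 = 32$)
$W{\left(l \right)} = \frac{\sqrt{3 + l}}{l}$
$X{\left(U,Y \right)} = 30 + \frac{U}{10}$ ($X{\left(U,Y \right)} = -2 + \left(32 + \frac{U}{10}\right) = 30 + \frac{U}{10}$)
$\left(X{\left(\left(6 - 3\right) \left(-2\right),W{\left(-1 \right)} \right)} - 46\right)^{2} = \left(\left(30 + \frac{\left(6 - 3\right) \left(-2\right)}{10}\right) - 46\right)^{2} = \left(\left(30 + \frac{3 \left(-2\right)}{10}\right) - 46\right)^{2} = \left(\left(30 + \frac{1}{10} \left(-6\right)\right) - 46\right)^{2} = \left(\left(30 - \frac{3}{5}\right) - 46\right)^{2} = \left(\frac{147}{5} - 46\right)^{2} = \left(- \frac{83}{5}\right)^{2} = \frac{6889}{25}$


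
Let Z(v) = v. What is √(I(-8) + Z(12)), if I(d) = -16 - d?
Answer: 2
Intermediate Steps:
√(I(-8) + Z(12)) = √((-16 - 1*(-8)) + 12) = √((-16 + 8) + 12) = √(-8 + 12) = √4 = 2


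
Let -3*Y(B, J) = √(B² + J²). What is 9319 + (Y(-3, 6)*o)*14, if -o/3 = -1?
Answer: 9319 - 42*√5 ≈ 9225.1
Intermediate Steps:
o = 3 (o = -3*(-1) = 3)
Y(B, J) = -√(B² + J²)/3
9319 + (Y(-3, 6)*o)*14 = 9319 + (-√((-3)² + 6²)/3*3)*14 = 9319 + (-√(9 + 36)/3*3)*14 = 9319 + (-√5*3)*14 = 9319 - 3*√5*14 = 9319 - 42*√5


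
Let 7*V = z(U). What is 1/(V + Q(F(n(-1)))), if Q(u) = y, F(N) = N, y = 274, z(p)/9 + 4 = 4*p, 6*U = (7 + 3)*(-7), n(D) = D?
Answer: 7/1462 ≈ 0.0047880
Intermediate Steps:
U = -35/3 (U = ((7 + 3)*(-7))/6 = (10*(-7))/6 = (1/6)*(-70) = -35/3 ≈ -11.667)
z(p) = -36 + 36*p (z(p) = -36 + 9*(4*p) = -36 + 36*p)
V = -456/7 (V = (-36 + 36*(-35/3))/7 = (-36 - 420)/7 = (1/7)*(-456) = -456/7 ≈ -65.143)
Q(u) = 274
1/(V + Q(F(n(-1)))) = 1/(-456/7 + 274) = 1/(1462/7) = 7/1462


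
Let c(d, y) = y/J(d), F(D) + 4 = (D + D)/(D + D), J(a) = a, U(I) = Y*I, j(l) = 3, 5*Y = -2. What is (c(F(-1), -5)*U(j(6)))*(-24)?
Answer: 48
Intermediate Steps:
Y = -2/5 (Y = (1/5)*(-2) = -2/5 ≈ -0.40000)
U(I) = -2*I/5
F(D) = -3 (F(D) = -4 + (D + D)/(D + D) = -4 + (2*D)/((2*D)) = -4 + (2*D)*(1/(2*D)) = -4 + 1 = -3)
c(d, y) = y/d
(c(F(-1), -5)*U(j(6)))*(-24) = ((-5/(-3))*(-2/5*3))*(-24) = (-5*(-1/3)*(-6/5))*(-24) = ((5/3)*(-6/5))*(-24) = -2*(-24) = 48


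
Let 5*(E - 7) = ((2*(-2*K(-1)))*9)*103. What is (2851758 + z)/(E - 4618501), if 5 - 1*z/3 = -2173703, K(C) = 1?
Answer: -7810735/3849363 ≈ -2.0291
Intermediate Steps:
z = 6521124 (z = 15 - 3*(-2173703) = 15 + 6521109 = 6521124)
E = -3673/5 (E = 7 + (((2*(-2*1))*9)*103)/5 = 7 + (((2*(-2))*9)*103)/5 = 7 + (-4*9*103)/5 = 7 + (-36*103)/5 = 7 + (1/5)*(-3708) = 7 - 3708/5 = -3673/5 ≈ -734.60)
(2851758 + z)/(E - 4618501) = (2851758 + 6521124)/(-3673/5 - 4618501) = 9372882/(-23096178/5) = 9372882*(-5/23096178) = -7810735/3849363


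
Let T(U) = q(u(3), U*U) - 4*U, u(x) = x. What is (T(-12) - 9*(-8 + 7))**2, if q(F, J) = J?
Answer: 40401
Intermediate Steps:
T(U) = U**2 - 4*U (T(U) = U*U - 4*U = U**2 - 4*U)
(T(-12) - 9*(-8 + 7))**2 = (-12*(-4 - 12) - 9*(-8 + 7))**2 = (-12*(-16) - 9*(-1))**2 = (192 + 9)**2 = 201**2 = 40401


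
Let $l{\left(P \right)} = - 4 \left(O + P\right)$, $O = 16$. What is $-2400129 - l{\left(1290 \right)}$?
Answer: $-2394905$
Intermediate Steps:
$l{\left(P \right)} = -64 - 4 P$ ($l{\left(P \right)} = - 4 \left(16 + P\right) = -64 - 4 P$)
$-2400129 - l{\left(1290 \right)} = -2400129 - \left(-64 - 5160\right) = -2400129 - -5224 = -2400129 + 5224 = -2394905$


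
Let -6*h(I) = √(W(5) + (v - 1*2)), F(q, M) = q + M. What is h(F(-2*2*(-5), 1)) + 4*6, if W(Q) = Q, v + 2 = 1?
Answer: 24 - √2/6 ≈ 23.764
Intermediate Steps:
v = -1 (v = -2 + 1 = -1)
F(q, M) = M + q
h(I) = -√2/6 (h(I) = -√(5 + (-1 - 1*2))/6 = -√(5 + (-1 - 2))/6 = -√(5 - 3)/6 = -√2/6)
h(F(-2*2*(-5), 1)) + 4*6 = -√2/6 + 4*6 = -√2/6 + 24 = 24 - √2/6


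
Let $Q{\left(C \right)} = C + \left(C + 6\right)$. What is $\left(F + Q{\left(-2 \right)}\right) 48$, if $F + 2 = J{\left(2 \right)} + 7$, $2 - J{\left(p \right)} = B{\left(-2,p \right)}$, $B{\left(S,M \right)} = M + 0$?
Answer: $336$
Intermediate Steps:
$B{\left(S,M \right)} = M$
$J{\left(p \right)} = 2 - p$
$F = 5$ ($F = -2 + \left(\left(2 - 2\right) + 7\right) = -2 + \left(0 + 7\right) = -2 + 7 = 5$)
$Q{\left(C \right)} = 6 + 2 C$ ($Q{\left(C \right)} = C + \left(6 + C\right) = 6 + 2 C$)
$\left(F + Q{\left(-2 \right)}\right) 48 = \left(5 + \left(6 + 2 \left(-2\right)\right)\right) 48 = \left(5 + \left(6 - 4\right)\right) 48 = \left(5 + 2\right) 48 = 7 \cdot 48 = 336$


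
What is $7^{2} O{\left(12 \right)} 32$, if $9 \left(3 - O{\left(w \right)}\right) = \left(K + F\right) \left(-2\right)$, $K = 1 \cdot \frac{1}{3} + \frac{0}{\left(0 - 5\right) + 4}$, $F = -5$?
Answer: $\frac{83104}{27} \approx 3077.9$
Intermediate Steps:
$K = \frac{1}{3}$ ($K = 1 \cdot \frac{1}{3} + \frac{0}{-5 + 4} = \frac{1}{3} + \frac{0}{-1} = \frac{1}{3} + 0 \left(-1\right) = \frac{1}{3} + 0 = \frac{1}{3} \approx 0.33333$)
$O{\left(w \right)} = \frac{53}{27}$ ($O{\left(w \right)} = 3 - \frac{\left(\frac{1}{3} - 5\right) \left(-2\right)}{9} = 3 - \frac{\left(- \frac{14}{3}\right) \left(-2\right)}{9} = 3 - \frac{28}{27} = \frac{53}{27}$)
$7^{2} O{\left(12 \right)} 32 = 7^{2} \cdot \frac{53}{27} \cdot 32 = 49 \cdot \frac{53}{27} \cdot 32 = \frac{2597}{27} \cdot 32 = \frac{83104}{27}$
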